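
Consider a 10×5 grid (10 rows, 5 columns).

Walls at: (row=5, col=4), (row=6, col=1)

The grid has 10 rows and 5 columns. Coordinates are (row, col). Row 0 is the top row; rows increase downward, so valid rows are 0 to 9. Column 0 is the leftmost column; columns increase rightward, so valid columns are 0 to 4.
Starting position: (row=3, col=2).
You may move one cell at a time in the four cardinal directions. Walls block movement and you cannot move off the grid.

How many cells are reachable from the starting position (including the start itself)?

Answer: Reachable cells: 48

Derivation:
BFS flood-fill from (row=3, col=2):
  Distance 0: (row=3, col=2)
  Distance 1: (row=2, col=2), (row=3, col=1), (row=3, col=3), (row=4, col=2)
  Distance 2: (row=1, col=2), (row=2, col=1), (row=2, col=3), (row=3, col=0), (row=3, col=4), (row=4, col=1), (row=4, col=3), (row=5, col=2)
  Distance 3: (row=0, col=2), (row=1, col=1), (row=1, col=3), (row=2, col=0), (row=2, col=4), (row=4, col=0), (row=4, col=4), (row=5, col=1), (row=5, col=3), (row=6, col=2)
  Distance 4: (row=0, col=1), (row=0, col=3), (row=1, col=0), (row=1, col=4), (row=5, col=0), (row=6, col=3), (row=7, col=2)
  Distance 5: (row=0, col=0), (row=0, col=4), (row=6, col=0), (row=6, col=4), (row=7, col=1), (row=7, col=3), (row=8, col=2)
  Distance 6: (row=7, col=0), (row=7, col=4), (row=8, col=1), (row=8, col=3), (row=9, col=2)
  Distance 7: (row=8, col=0), (row=8, col=4), (row=9, col=1), (row=9, col=3)
  Distance 8: (row=9, col=0), (row=9, col=4)
Total reachable: 48 (grid has 48 open cells total)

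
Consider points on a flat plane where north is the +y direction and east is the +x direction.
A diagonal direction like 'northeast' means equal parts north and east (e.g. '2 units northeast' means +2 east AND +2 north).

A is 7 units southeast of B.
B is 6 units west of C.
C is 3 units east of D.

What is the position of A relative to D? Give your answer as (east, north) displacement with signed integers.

Place D at the origin (east=0, north=0).
  C is 3 units east of D: delta (east=+3, north=+0); C at (east=3, north=0).
  B is 6 units west of C: delta (east=-6, north=+0); B at (east=-3, north=0).
  A is 7 units southeast of B: delta (east=+7, north=-7); A at (east=4, north=-7).
Therefore A relative to D: (east=4, north=-7).

Answer: A is at (east=4, north=-7) relative to D.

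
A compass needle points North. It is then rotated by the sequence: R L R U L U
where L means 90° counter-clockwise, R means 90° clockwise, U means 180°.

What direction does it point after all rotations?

Answer: Final heading: North

Derivation:
Start: North
  R (right (90° clockwise)) -> East
  L (left (90° counter-clockwise)) -> North
  R (right (90° clockwise)) -> East
  U (U-turn (180°)) -> West
  L (left (90° counter-clockwise)) -> South
  U (U-turn (180°)) -> North
Final: North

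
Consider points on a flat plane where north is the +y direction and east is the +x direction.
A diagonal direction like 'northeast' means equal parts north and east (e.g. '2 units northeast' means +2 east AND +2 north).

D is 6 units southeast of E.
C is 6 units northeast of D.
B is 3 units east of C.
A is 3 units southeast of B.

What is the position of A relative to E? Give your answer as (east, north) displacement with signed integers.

Place E at the origin (east=0, north=0).
  D is 6 units southeast of E: delta (east=+6, north=-6); D at (east=6, north=-6).
  C is 6 units northeast of D: delta (east=+6, north=+6); C at (east=12, north=0).
  B is 3 units east of C: delta (east=+3, north=+0); B at (east=15, north=0).
  A is 3 units southeast of B: delta (east=+3, north=-3); A at (east=18, north=-3).
Therefore A relative to E: (east=18, north=-3).

Answer: A is at (east=18, north=-3) relative to E.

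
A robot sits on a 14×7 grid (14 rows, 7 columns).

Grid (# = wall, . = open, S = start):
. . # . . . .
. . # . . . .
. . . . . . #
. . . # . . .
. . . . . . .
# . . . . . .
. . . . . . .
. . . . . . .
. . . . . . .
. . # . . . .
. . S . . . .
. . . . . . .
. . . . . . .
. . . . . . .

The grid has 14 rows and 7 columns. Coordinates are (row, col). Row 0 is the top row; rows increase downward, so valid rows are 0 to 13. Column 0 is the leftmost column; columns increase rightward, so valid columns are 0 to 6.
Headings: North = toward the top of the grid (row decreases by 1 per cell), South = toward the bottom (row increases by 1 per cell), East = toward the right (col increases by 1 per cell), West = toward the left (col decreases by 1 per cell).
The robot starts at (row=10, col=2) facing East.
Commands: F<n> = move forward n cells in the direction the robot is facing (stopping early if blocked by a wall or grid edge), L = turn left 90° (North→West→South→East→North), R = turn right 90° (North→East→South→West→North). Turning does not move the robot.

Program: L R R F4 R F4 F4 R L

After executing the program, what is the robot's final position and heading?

Answer: Final position: (row=13, col=0), facing West

Derivation:
Start: (row=10, col=2), facing East
  L: turn left, now facing North
  R: turn right, now facing East
  R: turn right, now facing South
  F4: move forward 3/4 (blocked), now at (row=13, col=2)
  R: turn right, now facing West
  F4: move forward 2/4 (blocked), now at (row=13, col=0)
  F4: move forward 0/4 (blocked), now at (row=13, col=0)
  R: turn right, now facing North
  L: turn left, now facing West
Final: (row=13, col=0), facing West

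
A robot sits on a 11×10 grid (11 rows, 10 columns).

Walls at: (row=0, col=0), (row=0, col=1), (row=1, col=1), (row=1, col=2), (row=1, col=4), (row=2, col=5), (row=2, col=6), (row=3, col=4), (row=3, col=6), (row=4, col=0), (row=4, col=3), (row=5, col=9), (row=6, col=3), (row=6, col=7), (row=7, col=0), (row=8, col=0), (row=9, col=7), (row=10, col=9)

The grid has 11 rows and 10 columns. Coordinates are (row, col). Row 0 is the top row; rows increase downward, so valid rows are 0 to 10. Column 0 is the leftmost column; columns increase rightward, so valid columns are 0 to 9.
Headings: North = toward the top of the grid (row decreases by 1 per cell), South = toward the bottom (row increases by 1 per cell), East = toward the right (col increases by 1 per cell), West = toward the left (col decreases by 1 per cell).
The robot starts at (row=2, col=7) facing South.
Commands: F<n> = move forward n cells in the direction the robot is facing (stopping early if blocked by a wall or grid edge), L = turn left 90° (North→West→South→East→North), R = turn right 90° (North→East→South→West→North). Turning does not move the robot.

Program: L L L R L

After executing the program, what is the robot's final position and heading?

Start: (row=2, col=7), facing South
  L: turn left, now facing East
  L: turn left, now facing North
  L: turn left, now facing West
  R: turn right, now facing North
  L: turn left, now facing West
Final: (row=2, col=7), facing West

Answer: Final position: (row=2, col=7), facing West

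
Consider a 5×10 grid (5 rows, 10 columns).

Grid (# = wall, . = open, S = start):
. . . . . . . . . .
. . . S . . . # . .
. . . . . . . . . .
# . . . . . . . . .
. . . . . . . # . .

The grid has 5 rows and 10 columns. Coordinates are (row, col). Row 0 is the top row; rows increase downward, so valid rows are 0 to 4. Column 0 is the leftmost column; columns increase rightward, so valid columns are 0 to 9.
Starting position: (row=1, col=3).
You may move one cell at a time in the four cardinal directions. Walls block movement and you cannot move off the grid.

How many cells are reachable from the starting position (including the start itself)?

BFS flood-fill from (row=1, col=3):
  Distance 0: (row=1, col=3)
  Distance 1: (row=0, col=3), (row=1, col=2), (row=1, col=4), (row=2, col=3)
  Distance 2: (row=0, col=2), (row=0, col=4), (row=1, col=1), (row=1, col=5), (row=2, col=2), (row=2, col=4), (row=3, col=3)
  Distance 3: (row=0, col=1), (row=0, col=5), (row=1, col=0), (row=1, col=6), (row=2, col=1), (row=2, col=5), (row=3, col=2), (row=3, col=4), (row=4, col=3)
  Distance 4: (row=0, col=0), (row=0, col=6), (row=2, col=0), (row=2, col=6), (row=3, col=1), (row=3, col=5), (row=4, col=2), (row=4, col=4)
  Distance 5: (row=0, col=7), (row=2, col=7), (row=3, col=6), (row=4, col=1), (row=4, col=5)
  Distance 6: (row=0, col=8), (row=2, col=8), (row=3, col=7), (row=4, col=0), (row=4, col=6)
  Distance 7: (row=0, col=9), (row=1, col=8), (row=2, col=9), (row=3, col=8)
  Distance 8: (row=1, col=9), (row=3, col=9), (row=4, col=8)
  Distance 9: (row=4, col=9)
Total reachable: 47 (grid has 47 open cells total)

Answer: Reachable cells: 47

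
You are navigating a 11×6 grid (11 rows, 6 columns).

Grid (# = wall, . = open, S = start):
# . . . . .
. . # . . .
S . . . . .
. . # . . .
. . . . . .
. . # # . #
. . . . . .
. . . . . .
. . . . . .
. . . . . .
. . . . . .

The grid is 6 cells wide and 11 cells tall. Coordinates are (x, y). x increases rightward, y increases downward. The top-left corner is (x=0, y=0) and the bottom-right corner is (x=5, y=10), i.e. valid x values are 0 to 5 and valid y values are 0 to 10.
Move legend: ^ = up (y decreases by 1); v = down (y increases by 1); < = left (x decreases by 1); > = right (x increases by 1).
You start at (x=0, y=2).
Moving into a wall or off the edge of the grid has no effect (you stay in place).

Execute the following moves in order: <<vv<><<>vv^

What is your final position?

Answer: Final position: (x=1, y=5)

Derivation:
Start: (x=0, y=2)
  < (left): blocked, stay at (x=0, y=2)
  < (left): blocked, stay at (x=0, y=2)
  v (down): (x=0, y=2) -> (x=0, y=3)
  v (down): (x=0, y=3) -> (x=0, y=4)
  < (left): blocked, stay at (x=0, y=4)
  > (right): (x=0, y=4) -> (x=1, y=4)
  < (left): (x=1, y=4) -> (x=0, y=4)
  < (left): blocked, stay at (x=0, y=4)
  > (right): (x=0, y=4) -> (x=1, y=4)
  v (down): (x=1, y=4) -> (x=1, y=5)
  v (down): (x=1, y=5) -> (x=1, y=6)
  ^ (up): (x=1, y=6) -> (x=1, y=5)
Final: (x=1, y=5)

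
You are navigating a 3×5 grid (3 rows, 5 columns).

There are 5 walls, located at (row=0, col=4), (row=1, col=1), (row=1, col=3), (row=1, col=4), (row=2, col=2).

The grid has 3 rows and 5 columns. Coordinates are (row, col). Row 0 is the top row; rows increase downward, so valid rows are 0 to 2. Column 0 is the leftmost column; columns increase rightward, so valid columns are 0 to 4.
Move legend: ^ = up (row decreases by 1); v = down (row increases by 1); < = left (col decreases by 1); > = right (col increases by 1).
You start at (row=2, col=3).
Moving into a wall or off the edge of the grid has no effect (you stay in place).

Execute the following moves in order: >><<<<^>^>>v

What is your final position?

Answer: Final position: (row=2, col=4)

Derivation:
Start: (row=2, col=3)
  > (right): (row=2, col=3) -> (row=2, col=4)
  > (right): blocked, stay at (row=2, col=4)
  < (left): (row=2, col=4) -> (row=2, col=3)
  [×3]< (left): blocked, stay at (row=2, col=3)
  ^ (up): blocked, stay at (row=2, col=3)
  > (right): (row=2, col=3) -> (row=2, col=4)
  ^ (up): blocked, stay at (row=2, col=4)
  > (right): blocked, stay at (row=2, col=4)
  > (right): blocked, stay at (row=2, col=4)
  v (down): blocked, stay at (row=2, col=4)
Final: (row=2, col=4)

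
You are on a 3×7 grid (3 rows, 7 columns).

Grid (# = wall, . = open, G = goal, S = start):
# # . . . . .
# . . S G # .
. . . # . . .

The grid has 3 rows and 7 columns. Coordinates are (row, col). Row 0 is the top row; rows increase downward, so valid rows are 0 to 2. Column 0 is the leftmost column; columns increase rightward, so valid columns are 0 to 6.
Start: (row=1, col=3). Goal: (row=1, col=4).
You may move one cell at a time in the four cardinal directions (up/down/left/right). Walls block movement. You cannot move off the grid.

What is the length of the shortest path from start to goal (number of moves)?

BFS from (row=1, col=3) until reaching (row=1, col=4):
  Distance 0: (row=1, col=3)
  Distance 1: (row=0, col=3), (row=1, col=2), (row=1, col=4)  <- goal reached here
One shortest path (1 moves): (row=1, col=3) -> (row=1, col=4)

Answer: Shortest path length: 1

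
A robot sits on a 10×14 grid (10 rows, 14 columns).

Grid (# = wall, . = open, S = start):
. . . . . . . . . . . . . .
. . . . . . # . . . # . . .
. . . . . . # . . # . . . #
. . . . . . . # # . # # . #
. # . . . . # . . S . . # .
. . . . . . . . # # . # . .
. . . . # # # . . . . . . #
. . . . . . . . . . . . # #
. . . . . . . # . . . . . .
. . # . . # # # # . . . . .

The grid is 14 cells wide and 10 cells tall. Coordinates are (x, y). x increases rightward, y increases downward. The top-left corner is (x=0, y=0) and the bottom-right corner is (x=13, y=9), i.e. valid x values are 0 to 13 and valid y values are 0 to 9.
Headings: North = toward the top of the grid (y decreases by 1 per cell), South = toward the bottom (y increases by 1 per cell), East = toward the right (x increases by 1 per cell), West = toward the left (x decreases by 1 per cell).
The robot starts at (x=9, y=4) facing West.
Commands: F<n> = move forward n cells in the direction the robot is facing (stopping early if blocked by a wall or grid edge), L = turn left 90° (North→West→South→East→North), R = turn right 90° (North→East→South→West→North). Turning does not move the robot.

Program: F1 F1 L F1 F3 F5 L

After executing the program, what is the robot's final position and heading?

Start: (x=9, y=4), facing West
  F1: move forward 1, now at (x=8, y=4)
  F1: move forward 1, now at (x=7, y=4)
  L: turn left, now facing South
  F1: move forward 1, now at (x=7, y=5)
  F3: move forward 2/3 (blocked), now at (x=7, y=7)
  F5: move forward 0/5 (blocked), now at (x=7, y=7)
  L: turn left, now facing East
Final: (x=7, y=7), facing East

Answer: Final position: (x=7, y=7), facing East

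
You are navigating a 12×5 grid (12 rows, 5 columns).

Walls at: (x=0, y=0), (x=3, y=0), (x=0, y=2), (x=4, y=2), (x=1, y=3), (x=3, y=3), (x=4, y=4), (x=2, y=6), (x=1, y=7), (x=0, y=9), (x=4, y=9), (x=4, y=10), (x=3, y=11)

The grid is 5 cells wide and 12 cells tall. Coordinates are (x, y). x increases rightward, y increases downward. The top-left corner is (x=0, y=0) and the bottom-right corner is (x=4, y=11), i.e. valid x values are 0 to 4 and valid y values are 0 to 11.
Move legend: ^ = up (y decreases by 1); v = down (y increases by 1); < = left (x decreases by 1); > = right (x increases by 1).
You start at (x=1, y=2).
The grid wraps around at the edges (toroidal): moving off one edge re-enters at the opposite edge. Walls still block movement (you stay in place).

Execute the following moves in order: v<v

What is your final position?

Answer: Final position: (x=1, y=2)

Derivation:
Start: (x=1, y=2)
  v (down): blocked, stay at (x=1, y=2)
  < (left): blocked, stay at (x=1, y=2)
  v (down): blocked, stay at (x=1, y=2)
Final: (x=1, y=2)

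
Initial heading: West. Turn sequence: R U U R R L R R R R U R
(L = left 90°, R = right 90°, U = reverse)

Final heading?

Answer: Final heading: North

Derivation:
Start: West
  R (right (90° clockwise)) -> North
  U (U-turn (180°)) -> South
  U (U-turn (180°)) -> North
  R (right (90° clockwise)) -> East
  R (right (90° clockwise)) -> South
  L (left (90° counter-clockwise)) -> East
  R (right (90° clockwise)) -> South
  R (right (90° clockwise)) -> West
  R (right (90° clockwise)) -> North
  R (right (90° clockwise)) -> East
  U (U-turn (180°)) -> West
  R (right (90° clockwise)) -> North
Final: North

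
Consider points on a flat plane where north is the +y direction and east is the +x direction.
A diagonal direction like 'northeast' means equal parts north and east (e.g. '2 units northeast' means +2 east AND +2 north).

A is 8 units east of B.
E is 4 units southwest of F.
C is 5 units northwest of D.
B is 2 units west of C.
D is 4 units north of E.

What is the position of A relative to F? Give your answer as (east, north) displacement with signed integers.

Place F at the origin (east=0, north=0).
  E is 4 units southwest of F: delta (east=-4, north=-4); E at (east=-4, north=-4).
  D is 4 units north of E: delta (east=+0, north=+4); D at (east=-4, north=0).
  C is 5 units northwest of D: delta (east=-5, north=+5); C at (east=-9, north=5).
  B is 2 units west of C: delta (east=-2, north=+0); B at (east=-11, north=5).
  A is 8 units east of B: delta (east=+8, north=+0); A at (east=-3, north=5).
Therefore A relative to F: (east=-3, north=5).

Answer: A is at (east=-3, north=5) relative to F.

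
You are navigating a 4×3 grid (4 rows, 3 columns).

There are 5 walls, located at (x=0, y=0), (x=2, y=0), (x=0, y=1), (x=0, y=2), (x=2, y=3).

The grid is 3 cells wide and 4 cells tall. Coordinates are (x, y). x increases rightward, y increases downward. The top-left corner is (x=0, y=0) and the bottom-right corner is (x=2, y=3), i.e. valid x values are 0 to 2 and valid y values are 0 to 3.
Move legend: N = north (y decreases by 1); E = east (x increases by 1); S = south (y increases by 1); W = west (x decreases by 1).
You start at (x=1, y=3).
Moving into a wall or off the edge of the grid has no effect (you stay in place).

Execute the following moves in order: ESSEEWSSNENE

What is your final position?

Start: (x=1, y=3)
  E (east): blocked, stay at (x=1, y=3)
  S (south): blocked, stay at (x=1, y=3)
  S (south): blocked, stay at (x=1, y=3)
  E (east): blocked, stay at (x=1, y=3)
  E (east): blocked, stay at (x=1, y=3)
  W (west): (x=1, y=3) -> (x=0, y=3)
  S (south): blocked, stay at (x=0, y=3)
  S (south): blocked, stay at (x=0, y=3)
  N (north): blocked, stay at (x=0, y=3)
  E (east): (x=0, y=3) -> (x=1, y=3)
  N (north): (x=1, y=3) -> (x=1, y=2)
  E (east): (x=1, y=2) -> (x=2, y=2)
Final: (x=2, y=2)

Answer: Final position: (x=2, y=2)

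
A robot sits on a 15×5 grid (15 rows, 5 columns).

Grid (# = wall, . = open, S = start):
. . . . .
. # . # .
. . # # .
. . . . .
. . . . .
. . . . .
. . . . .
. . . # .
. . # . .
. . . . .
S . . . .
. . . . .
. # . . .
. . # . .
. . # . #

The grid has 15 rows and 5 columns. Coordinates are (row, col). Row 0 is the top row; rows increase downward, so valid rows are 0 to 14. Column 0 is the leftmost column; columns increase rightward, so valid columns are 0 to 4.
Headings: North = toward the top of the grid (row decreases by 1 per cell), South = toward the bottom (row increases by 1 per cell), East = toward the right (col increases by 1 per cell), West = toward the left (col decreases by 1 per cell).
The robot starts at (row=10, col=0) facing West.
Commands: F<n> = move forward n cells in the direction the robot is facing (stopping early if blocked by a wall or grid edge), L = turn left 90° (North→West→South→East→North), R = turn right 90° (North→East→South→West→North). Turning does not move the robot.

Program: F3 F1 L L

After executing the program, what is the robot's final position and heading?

Start: (row=10, col=0), facing West
  F3: move forward 0/3 (blocked), now at (row=10, col=0)
  F1: move forward 0/1 (blocked), now at (row=10, col=0)
  L: turn left, now facing South
  L: turn left, now facing East
Final: (row=10, col=0), facing East

Answer: Final position: (row=10, col=0), facing East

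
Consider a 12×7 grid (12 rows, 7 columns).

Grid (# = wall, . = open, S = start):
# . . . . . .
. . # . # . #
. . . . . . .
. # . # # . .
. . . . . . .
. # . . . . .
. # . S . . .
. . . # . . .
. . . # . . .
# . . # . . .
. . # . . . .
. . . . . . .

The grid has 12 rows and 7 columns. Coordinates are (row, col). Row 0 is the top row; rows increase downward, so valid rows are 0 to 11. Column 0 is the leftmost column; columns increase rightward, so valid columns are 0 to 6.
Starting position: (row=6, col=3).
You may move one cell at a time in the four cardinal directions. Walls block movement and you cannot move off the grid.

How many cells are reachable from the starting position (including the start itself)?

Answer: Reachable cells: 70

Derivation:
BFS flood-fill from (row=6, col=3):
  Distance 0: (row=6, col=3)
  Distance 1: (row=5, col=3), (row=6, col=2), (row=6, col=4)
  Distance 2: (row=4, col=3), (row=5, col=2), (row=5, col=4), (row=6, col=5), (row=7, col=2), (row=7, col=4)
  Distance 3: (row=4, col=2), (row=4, col=4), (row=5, col=5), (row=6, col=6), (row=7, col=1), (row=7, col=5), (row=8, col=2), (row=8, col=4)
  Distance 4: (row=3, col=2), (row=4, col=1), (row=4, col=5), (row=5, col=6), (row=7, col=0), (row=7, col=6), (row=8, col=1), (row=8, col=5), (row=9, col=2), (row=9, col=4)
  Distance 5: (row=2, col=2), (row=3, col=5), (row=4, col=0), (row=4, col=6), (row=6, col=0), (row=8, col=0), (row=8, col=6), (row=9, col=1), (row=9, col=5), (row=10, col=4)
  Distance 6: (row=2, col=1), (row=2, col=3), (row=2, col=5), (row=3, col=0), (row=3, col=6), (row=5, col=0), (row=9, col=6), (row=10, col=1), (row=10, col=3), (row=10, col=5), (row=11, col=4)
  Distance 7: (row=1, col=1), (row=1, col=3), (row=1, col=5), (row=2, col=0), (row=2, col=4), (row=2, col=6), (row=10, col=0), (row=10, col=6), (row=11, col=1), (row=11, col=3), (row=11, col=5)
  Distance 8: (row=0, col=1), (row=0, col=3), (row=0, col=5), (row=1, col=0), (row=11, col=0), (row=11, col=2), (row=11, col=6)
  Distance 9: (row=0, col=2), (row=0, col=4), (row=0, col=6)
Total reachable: 70 (grid has 70 open cells total)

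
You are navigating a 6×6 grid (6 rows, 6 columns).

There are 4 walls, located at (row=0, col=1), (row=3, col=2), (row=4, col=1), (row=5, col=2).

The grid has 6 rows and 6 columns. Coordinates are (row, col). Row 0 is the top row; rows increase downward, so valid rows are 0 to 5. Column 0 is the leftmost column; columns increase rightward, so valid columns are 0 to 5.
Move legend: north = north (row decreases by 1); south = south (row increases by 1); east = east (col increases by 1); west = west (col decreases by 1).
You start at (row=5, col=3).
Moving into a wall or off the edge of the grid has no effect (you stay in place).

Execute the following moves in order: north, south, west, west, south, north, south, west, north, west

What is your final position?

Start: (row=5, col=3)
  north (north): (row=5, col=3) -> (row=4, col=3)
  south (south): (row=4, col=3) -> (row=5, col=3)
  west (west): blocked, stay at (row=5, col=3)
  west (west): blocked, stay at (row=5, col=3)
  south (south): blocked, stay at (row=5, col=3)
  north (north): (row=5, col=3) -> (row=4, col=3)
  south (south): (row=4, col=3) -> (row=5, col=3)
  west (west): blocked, stay at (row=5, col=3)
  north (north): (row=5, col=3) -> (row=4, col=3)
  west (west): (row=4, col=3) -> (row=4, col=2)
Final: (row=4, col=2)

Answer: Final position: (row=4, col=2)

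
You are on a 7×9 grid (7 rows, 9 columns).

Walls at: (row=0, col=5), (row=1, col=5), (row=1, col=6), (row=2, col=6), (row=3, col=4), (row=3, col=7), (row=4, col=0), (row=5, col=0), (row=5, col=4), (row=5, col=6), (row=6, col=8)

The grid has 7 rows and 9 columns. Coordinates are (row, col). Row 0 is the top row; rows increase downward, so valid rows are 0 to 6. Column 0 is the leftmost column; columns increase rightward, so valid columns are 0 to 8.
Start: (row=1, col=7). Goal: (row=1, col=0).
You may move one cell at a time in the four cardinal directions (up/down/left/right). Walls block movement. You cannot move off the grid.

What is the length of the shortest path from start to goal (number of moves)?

BFS from (row=1, col=7) until reaching (row=1, col=0):
  Distance 0: (row=1, col=7)
  Distance 1: (row=0, col=7), (row=1, col=8), (row=2, col=7)
  Distance 2: (row=0, col=6), (row=0, col=8), (row=2, col=8)
  Distance 3: (row=3, col=8)
  Distance 4: (row=4, col=8)
  Distance 5: (row=4, col=7), (row=5, col=8)
  Distance 6: (row=4, col=6), (row=5, col=7)
  Distance 7: (row=3, col=6), (row=4, col=5), (row=6, col=7)
  Distance 8: (row=3, col=5), (row=4, col=4), (row=5, col=5), (row=6, col=6)
  Distance 9: (row=2, col=5), (row=4, col=3), (row=6, col=5)
  Distance 10: (row=2, col=4), (row=3, col=3), (row=4, col=2), (row=5, col=3), (row=6, col=4)
  Distance 11: (row=1, col=4), (row=2, col=3), (row=3, col=2), (row=4, col=1), (row=5, col=2), (row=6, col=3)
  Distance 12: (row=0, col=4), (row=1, col=3), (row=2, col=2), (row=3, col=1), (row=5, col=1), (row=6, col=2)
  Distance 13: (row=0, col=3), (row=1, col=2), (row=2, col=1), (row=3, col=0), (row=6, col=1)
  Distance 14: (row=0, col=2), (row=1, col=1), (row=2, col=0), (row=6, col=0)
  Distance 15: (row=0, col=1), (row=1, col=0)  <- goal reached here
One shortest path (15 moves): (row=1, col=7) -> (row=1, col=8) -> (row=2, col=8) -> (row=3, col=8) -> (row=4, col=8) -> (row=4, col=7) -> (row=4, col=6) -> (row=4, col=5) -> (row=4, col=4) -> (row=4, col=3) -> (row=4, col=2) -> (row=4, col=1) -> (row=3, col=1) -> (row=3, col=0) -> (row=2, col=0) -> (row=1, col=0)

Answer: Shortest path length: 15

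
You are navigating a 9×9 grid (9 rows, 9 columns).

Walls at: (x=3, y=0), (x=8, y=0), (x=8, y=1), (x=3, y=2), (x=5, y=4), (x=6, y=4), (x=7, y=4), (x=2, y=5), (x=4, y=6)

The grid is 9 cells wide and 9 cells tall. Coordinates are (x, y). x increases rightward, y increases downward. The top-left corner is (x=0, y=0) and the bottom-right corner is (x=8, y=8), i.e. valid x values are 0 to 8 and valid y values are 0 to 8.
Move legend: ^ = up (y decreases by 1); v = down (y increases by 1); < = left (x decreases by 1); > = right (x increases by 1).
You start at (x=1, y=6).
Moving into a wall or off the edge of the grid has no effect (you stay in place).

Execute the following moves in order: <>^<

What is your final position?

Answer: Final position: (x=0, y=5)

Derivation:
Start: (x=1, y=6)
  < (left): (x=1, y=6) -> (x=0, y=6)
  > (right): (x=0, y=6) -> (x=1, y=6)
  ^ (up): (x=1, y=6) -> (x=1, y=5)
  < (left): (x=1, y=5) -> (x=0, y=5)
Final: (x=0, y=5)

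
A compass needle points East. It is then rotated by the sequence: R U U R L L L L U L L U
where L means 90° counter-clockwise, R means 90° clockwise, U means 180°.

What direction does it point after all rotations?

Start: East
  R (right (90° clockwise)) -> South
  U (U-turn (180°)) -> North
  U (U-turn (180°)) -> South
  R (right (90° clockwise)) -> West
  L (left (90° counter-clockwise)) -> South
  L (left (90° counter-clockwise)) -> East
  L (left (90° counter-clockwise)) -> North
  L (left (90° counter-clockwise)) -> West
  U (U-turn (180°)) -> East
  L (left (90° counter-clockwise)) -> North
  L (left (90° counter-clockwise)) -> West
  U (U-turn (180°)) -> East
Final: East

Answer: Final heading: East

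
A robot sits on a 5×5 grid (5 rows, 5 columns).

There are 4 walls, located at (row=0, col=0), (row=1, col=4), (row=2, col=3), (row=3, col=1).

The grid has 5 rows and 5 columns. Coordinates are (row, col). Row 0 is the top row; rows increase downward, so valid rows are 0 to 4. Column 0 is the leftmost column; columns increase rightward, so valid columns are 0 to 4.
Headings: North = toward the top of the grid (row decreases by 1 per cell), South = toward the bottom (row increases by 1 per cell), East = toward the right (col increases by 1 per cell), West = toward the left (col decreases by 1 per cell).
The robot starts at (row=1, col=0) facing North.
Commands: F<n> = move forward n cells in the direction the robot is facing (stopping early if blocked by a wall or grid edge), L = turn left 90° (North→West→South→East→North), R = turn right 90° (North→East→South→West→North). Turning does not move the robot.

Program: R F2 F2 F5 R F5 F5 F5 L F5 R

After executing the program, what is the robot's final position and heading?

Answer: Final position: (row=1, col=3), facing South

Derivation:
Start: (row=1, col=0), facing North
  R: turn right, now facing East
  F2: move forward 2, now at (row=1, col=2)
  F2: move forward 1/2 (blocked), now at (row=1, col=3)
  F5: move forward 0/5 (blocked), now at (row=1, col=3)
  R: turn right, now facing South
  [×3]F5: move forward 0/5 (blocked), now at (row=1, col=3)
  L: turn left, now facing East
  F5: move forward 0/5 (blocked), now at (row=1, col=3)
  R: turn right, now facing South
Final: (row=1, col=3), facing South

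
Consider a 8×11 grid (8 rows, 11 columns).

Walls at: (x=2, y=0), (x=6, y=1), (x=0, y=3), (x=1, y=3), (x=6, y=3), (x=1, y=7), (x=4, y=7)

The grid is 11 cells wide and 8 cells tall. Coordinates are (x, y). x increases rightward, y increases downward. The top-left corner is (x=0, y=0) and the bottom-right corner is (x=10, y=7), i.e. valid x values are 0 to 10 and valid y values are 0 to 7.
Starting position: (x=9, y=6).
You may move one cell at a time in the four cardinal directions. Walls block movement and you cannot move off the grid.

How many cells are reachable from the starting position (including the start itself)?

Answer: Reachable cells: 81

Derivation:
BFS flood-fill from (x=9, y=6):
  Distance 0: (x=9, y=6)
  Distance 1: (x=9, y=5), (x=8, y=6), (x=10, y=6), (x=9, y=7)
  Distance 2: (x=9, y=4), (x=8, y=5), (x=10, y=5), (x=7, y=6), (x=8, y=7), (x=10, y=7)
  Distance 3: (x=9, y=3), (x=8, y=4), (x=10, y=4), (x=7, y=5), (x=6, y=6), (x=7, y=7)
  Distance 4: (x=9, y=2), (x=8, y=3), (x=10, y=3), (x=7, y=4), (x=6, y=5), (x=5, y=6), (x=6, y=7)
  Distance 5: (x=9, y=1), (x=8, y=2), (x=10, y=2), (x=7, y=3), (x=6, y=4), (x=5, y=5), (x=4, y=6), (x=5, y=7)
  Distance 6: (x=9, y=0), (x=8, y=1), (x=10, y=1), (x=7, y=2), (x=5, y=4), (x=4, y=5), (x=3, y=6)
  Distance 7: (x=8, y=0), (x=10, y=0), (x=7, y=1), (x=6, y=2), (x=5, y=3), (x=4, y=4), (x=3, y=5), (x=2, y=6), (x=3, y=7)
  Distance 8: (x=7, y=0), (x=5, y=2), (x=4, y=3), (x=3, y=4), (x=2, y=5), (x=1, y=6), (x=2, y=7)
  Distance 9: (x=6, y=0), (x=5, y=1), (x=4, y=2), (x=3, y=3), (x=2, y=4), (x=1, y=5), (x=0, y=6)
  Distance 10: (x=5, y=0), (x=4, y=1), (x=3, y=2), (x=2, y=3), (x=1, y=4), (x=0, y=5), (x=0, y=7)
  Distance 11: (x=4, y=0), (x=3, y=1), (x=2, y=2), (x=0, y=4)
  Distance 12: (x=3, y=0), (x=2, y=1), (x=1, y=2)
  Distance 13: (x=1, y=1), (x=0, y=2)
  Distance 14: (x=1, y=0), (x=0, y=1)
  Distance 15: (x=0, y=0)
Total reachable: 81 (grid has 81 open cells total)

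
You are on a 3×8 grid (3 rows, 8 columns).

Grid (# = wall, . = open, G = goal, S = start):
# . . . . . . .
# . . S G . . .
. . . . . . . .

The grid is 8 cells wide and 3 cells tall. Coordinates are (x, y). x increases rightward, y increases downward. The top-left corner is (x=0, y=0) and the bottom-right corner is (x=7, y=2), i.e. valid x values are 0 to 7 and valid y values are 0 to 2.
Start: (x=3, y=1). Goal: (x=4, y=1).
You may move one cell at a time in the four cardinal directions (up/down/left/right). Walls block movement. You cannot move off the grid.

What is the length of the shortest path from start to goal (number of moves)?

BFS from (x=3, y=1) until reaching (x=4, y=1):
  Distance 0: (x=3, y=1)
  Distance 1: (x=3, y=0), (x=2, y=1), (x=4, y=1), (x=3, y=2)  <- goal reached here
One shortest path (1 moves): (x=3, y=1) -> (x=4, y=1)

Answer: Shortest path length: 1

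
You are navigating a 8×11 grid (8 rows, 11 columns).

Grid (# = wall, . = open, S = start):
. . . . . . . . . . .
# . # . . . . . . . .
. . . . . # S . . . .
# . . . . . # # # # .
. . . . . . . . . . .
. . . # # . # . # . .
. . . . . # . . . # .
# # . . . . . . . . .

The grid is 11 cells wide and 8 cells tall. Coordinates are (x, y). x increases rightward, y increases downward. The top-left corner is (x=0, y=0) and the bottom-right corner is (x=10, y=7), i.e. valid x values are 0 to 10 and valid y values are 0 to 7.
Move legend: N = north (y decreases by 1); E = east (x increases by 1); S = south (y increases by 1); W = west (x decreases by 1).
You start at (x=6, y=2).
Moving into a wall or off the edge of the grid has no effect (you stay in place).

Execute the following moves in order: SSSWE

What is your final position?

Answer: Final position: (x=7, y=2)

Derivation:
Start: (x=6, y=2)
  [×3]S (south): blocked, stay at (x=6, y=2)
  W (west): blocked, stay at (x=6, y=2)
  E (east): (x=6, y=2) -> (x=7, y=2)
Final: (x=7, y=2)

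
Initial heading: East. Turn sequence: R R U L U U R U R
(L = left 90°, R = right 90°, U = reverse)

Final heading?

Start: East
  R (right (90° clockwise)) -> South
  R (right (90° clockwise)) -> West
  U (U-turn (180°)) -> East
  L (left (90° counter-clockwise)) -> North
  U (U-turn (180°)) -> South
  U (U-turn (180°)) -> North
  R (right (90° clockwise)) -> East
  U (U-turn (180°)) -> West
  R (right (90° clockwise)) -> North
Final: North

Answer: Final heading: North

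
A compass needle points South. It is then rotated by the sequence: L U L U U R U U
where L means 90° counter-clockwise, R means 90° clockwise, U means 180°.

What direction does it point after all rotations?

Answer: Final heading: West

Derivation:
Start: South
  L (left (90° counter-clockwise)) -> East
  U (U-turn (180°)) -> West
  L (left (90° counter-clockwise)) -> South
  U (U-turn (180°)) -> North
  U (U-turn (180°)) -> South
  R (right (90° clockwise)) -> West
  U (U-turn (180°)) -> East
  U (U-turn (180°)) -> West
Final: West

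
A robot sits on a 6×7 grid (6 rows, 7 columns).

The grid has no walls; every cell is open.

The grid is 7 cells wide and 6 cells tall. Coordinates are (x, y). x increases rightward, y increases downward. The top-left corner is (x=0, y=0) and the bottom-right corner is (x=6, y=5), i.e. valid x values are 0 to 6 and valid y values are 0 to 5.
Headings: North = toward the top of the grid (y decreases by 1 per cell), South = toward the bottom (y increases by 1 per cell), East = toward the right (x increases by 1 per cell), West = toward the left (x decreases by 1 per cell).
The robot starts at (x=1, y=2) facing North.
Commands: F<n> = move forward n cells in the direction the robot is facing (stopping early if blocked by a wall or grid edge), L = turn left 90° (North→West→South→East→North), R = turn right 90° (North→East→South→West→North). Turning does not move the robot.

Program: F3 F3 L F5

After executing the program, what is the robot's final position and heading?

Answer: Final position: (x=0, y=0), facing West

Derivation:
Start: (x=1, y=2), facing North
  F3: move forward 2/3 (blocked), now at (x=1, y=0)
  F3: move forward 0/3 (blocked), now at (x=1, y=0)
  L: turn left, now facing West
  F5: move forward 1/5 (blocked), now at (x=0, y=0)
Final: (x=0, y=0), facing West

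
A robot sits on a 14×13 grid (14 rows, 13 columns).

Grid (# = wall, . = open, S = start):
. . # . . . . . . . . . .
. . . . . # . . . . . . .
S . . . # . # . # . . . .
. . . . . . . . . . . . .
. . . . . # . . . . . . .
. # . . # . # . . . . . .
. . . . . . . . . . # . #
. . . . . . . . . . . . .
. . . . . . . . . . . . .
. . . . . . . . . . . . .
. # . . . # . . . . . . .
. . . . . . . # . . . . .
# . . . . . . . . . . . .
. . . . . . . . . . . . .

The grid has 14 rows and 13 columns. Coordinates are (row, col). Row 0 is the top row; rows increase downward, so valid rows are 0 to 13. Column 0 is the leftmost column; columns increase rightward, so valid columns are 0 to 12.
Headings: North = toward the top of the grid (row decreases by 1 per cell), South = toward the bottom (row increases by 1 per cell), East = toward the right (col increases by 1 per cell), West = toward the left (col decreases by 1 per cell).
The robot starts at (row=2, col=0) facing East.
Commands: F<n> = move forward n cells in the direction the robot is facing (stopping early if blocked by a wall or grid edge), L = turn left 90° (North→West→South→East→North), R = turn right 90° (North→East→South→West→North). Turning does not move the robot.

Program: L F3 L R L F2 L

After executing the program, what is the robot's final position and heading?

Start: (row=2, col=0), facing East
  L: turn left, now facing North
  F3: move forward 2/3 (blocked), now at (row=0, col=0)
  L: turn left, now facing West
  R: turn right, now facing North
  L: turn left, now facing West
  F2: move forward 0/2 (blocked), now at (row=0, col=0)
  L: turn left, now facing South
Final: (row=0, col=0), facing South

Answer: Final position: (row=0, col=0), facing South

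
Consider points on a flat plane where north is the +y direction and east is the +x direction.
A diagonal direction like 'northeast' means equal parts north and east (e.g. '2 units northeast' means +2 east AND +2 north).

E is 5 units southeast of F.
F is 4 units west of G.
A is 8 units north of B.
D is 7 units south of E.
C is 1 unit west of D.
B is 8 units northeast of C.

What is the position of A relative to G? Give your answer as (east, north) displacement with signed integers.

Answer: A is at (east=8, north=4) relative to G.

Derivation:
Place G at the origin (east=0, north=0).
  F is 4 units west of G: delta (east=-4, north=+0); F at (east=-4, north=0).
  E is 5 units southeast of F: delta (east=+5, north=-5); E at (east=1, north=-5).
  D is 7 units south of E: delta (east=+0, north=-7); D at (east=1, north=-12).
  C is 1 unit west of D: delta (east=-1, north=+0); C at (east=0, north=-12).
  B is 8 units northeast of C: delta (east=+8, north=+8); B at (east=8, north=-4).
  A is 8 units north of B: delta (east=+0, north=+8); A at (east=8, north=4).
Therefore A relative to G: (east=8, north=4).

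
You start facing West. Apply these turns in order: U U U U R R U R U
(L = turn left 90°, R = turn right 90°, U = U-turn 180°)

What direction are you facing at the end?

Start: West
  U (U-turn (180°)) -> East
  U (U-turn (180°)) -> West
  U (U-turn (180°)) -> East
  U (U-turn (180°)) -> West
  R (right (90° clockwise)) -> North
  R (right (90° clockwise)) -> East
  U (U-turn (180°)) -> West
  R (right (90° clockwise)) -> North
  U (U-turn (180°)) -> South
Final: South

Answer: Final heading: South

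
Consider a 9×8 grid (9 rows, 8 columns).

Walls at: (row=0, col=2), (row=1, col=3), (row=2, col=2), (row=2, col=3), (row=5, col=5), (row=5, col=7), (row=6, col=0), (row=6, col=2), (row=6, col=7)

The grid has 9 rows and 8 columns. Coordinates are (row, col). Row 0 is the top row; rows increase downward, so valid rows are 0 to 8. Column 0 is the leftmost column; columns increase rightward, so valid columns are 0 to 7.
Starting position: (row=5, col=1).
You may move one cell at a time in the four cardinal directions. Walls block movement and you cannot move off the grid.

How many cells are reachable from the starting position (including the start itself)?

BFS flood-fill from (row=5, col=1):
  Distance 0: (row=5, col=1)
  Distance 1: (row=4, col=1), (row=5, col=0), (row=5, col=2), (row=6, col=1)
  Distance 2: (row=3, col=1), (row=4, col=0), (row=4, col=2), (row=5, col=3), (row=7, col=1)
  Distance 3: (row=2, col=1), (row=3, col=0), (row=3, col=2), (row=4, col=3), (row=5, col=4), (row=6, col=3), (row=7, col=0), (row=7, col=2), (row=8, col=1)
  Distance 4: (row=1, col=1), (row=2, col=0), (row=3, col=3), (row=4, col=4), (row=6, col=4), (row=7, col=3), (row=8, col=0), (row=8, col=2)
  Distance 5: (row=0, col=1), (row=1, col=0), (row=1, col=2), (row=3, col=4), (row=4, col=5), (row=6, col=5), (row=7, col=4), (row=8, col=3)
  Distance 6: (row=0, col=0), (row=2, col=4), (row=3, col=5), (row=4, col=6), (row=6, col=6), (row=7, col=5), (row=8, col=4)
  Distance 7: (row=1, col=4), (row=2, col=5), (row=3, col=6), (row=4, col=7), (row=5, col=6), (row=7, col=6), (row=8, col=5)
  Distance 8: (row=0, col=4), (row=1, col=5), (row=2, col=6), (row=3, col=7), (row=7, col=7), (row=8, col=6)
  Distance 9: (row=0, col=3), (row=0, col=5), (row=1, col=6), (row=2, col=7), (row=8, col=7)
  Distance 10: (row=0, col=6), (row=1, col=7)
  Distance 11: (row=0, col=7)
Total reachable: 63 (grid has 63 open cells total)

Answer: Reachable cells: 63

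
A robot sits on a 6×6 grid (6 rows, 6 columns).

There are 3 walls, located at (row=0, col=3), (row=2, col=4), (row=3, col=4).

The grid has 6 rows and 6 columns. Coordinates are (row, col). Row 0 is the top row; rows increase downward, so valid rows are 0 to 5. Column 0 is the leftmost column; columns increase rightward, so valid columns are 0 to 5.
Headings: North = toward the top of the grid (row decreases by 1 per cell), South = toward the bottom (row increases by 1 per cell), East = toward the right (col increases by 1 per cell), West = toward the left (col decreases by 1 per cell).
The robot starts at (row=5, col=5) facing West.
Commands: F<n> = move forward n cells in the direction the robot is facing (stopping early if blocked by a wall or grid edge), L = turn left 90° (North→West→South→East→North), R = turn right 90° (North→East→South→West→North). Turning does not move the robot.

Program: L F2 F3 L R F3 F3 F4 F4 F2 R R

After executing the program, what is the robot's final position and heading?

Start: (row=5, col=5), facing West
  L: turn left, now facing South
  F2: move forward 0/2 (blocked), now at (row=5, col=5)
  F3: move forward 0/3 (blocked), now at (row=5, col=5)
  L: turn left, now facing East
  R: turn right, now facing South
  F3: move forward 0/3 (blocked), now at (row=5, col=5)
  F3: move forward 0/3 (blocked), now at (row=5, col=5)
  F4: move forward 0/4 (blocked), now at (row=5, col=5)
  F4: move forward 0/4 (blocked), now at (row=5, col=5)
  F2: move forward 0/2 (blocked), now at (row=5, col=5)
  R: turn right, now facing West
  R: turn right, now facing North
Final: (row=5, col=5), facing North

Answer: Final position: (row=5, col=5), facing North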